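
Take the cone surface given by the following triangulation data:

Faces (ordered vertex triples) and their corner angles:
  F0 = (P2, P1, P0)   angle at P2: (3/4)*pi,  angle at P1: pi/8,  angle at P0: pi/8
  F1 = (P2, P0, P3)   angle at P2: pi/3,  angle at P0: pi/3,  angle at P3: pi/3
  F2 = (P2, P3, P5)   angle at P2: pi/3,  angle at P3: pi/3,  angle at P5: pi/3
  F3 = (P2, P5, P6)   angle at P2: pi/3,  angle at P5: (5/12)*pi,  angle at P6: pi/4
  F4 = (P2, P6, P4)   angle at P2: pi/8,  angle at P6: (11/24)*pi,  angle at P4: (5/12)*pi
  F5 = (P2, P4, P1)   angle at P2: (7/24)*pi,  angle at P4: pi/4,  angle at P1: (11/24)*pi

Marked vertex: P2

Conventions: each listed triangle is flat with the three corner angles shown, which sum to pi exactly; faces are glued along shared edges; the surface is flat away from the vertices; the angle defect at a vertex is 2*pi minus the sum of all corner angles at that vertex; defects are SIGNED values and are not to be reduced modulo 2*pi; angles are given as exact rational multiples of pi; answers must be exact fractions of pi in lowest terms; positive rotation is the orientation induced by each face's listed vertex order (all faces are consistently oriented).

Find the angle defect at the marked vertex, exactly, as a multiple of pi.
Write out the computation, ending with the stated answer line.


Sum of corner angles at P2: (13/6)*pi
defect = 2*pi - (13/6)*pi

Answer: defect(P2) = -pi/6


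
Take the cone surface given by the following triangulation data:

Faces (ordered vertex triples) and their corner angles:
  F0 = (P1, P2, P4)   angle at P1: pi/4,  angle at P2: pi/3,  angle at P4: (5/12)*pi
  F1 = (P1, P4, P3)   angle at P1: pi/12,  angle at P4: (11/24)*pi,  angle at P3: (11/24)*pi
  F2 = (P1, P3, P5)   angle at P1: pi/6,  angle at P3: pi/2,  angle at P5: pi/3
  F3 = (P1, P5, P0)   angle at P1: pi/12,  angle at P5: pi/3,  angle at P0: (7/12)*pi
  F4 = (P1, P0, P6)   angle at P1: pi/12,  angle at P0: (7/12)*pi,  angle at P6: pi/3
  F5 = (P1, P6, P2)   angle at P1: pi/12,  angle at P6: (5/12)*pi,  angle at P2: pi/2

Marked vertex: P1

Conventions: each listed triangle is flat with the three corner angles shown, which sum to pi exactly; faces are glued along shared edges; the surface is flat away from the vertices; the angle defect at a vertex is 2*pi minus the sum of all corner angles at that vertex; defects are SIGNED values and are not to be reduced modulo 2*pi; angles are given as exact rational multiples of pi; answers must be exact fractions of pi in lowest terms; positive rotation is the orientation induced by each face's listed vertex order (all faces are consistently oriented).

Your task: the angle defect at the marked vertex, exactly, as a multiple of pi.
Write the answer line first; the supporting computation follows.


Answer: defect(P1) = (5/4)*pi

Sum of corner angles at P1: (3/4)*pi
defect = 2*pi - (3/4)*pi


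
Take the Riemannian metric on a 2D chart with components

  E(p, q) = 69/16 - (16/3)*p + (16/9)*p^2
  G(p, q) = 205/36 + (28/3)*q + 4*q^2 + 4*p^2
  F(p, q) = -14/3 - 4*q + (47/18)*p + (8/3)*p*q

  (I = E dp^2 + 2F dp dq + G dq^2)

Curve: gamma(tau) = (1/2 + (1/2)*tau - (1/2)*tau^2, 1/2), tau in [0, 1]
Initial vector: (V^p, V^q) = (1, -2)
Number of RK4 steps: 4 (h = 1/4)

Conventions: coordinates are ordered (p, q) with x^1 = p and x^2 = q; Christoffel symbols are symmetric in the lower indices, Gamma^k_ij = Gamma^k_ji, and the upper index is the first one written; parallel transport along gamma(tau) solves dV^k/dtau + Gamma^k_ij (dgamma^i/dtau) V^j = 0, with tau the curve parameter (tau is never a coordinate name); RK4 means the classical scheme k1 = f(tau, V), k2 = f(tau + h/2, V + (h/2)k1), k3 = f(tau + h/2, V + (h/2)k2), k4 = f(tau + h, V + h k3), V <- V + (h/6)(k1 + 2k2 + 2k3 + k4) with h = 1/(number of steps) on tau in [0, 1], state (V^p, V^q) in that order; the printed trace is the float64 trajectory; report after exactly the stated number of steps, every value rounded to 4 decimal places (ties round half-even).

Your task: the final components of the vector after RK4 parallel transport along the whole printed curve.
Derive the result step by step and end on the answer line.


gamma'(tau) = (1/2 - tau, 0); f(tau, V)^k = -Gamma^k_ij(gamma(tau)) gamma'^i(tau) V^j; h = 1/4; intermediate values shown to 6 dp
curve data and Christoffel symbols at the stage parameters:
  tau = 0.000000: gamma = (0.500000, 0.500000), gamma' = (0.500000, 0.000000); Gamma_ppp = -0.910005, Gamma_ppq = 2.470534, Gamma_pqq = -6.943810, Gamma_qpp = -0.026496, Gamma_qpq = 1.100046, Gamma_qqq = -2.097762
  tau = 0.125000: gamma = (0.554688, 0.500000), gamma' = (0.375000, 0.000000); Gamma_ppp = -0.900834, Gamma_ppq = 2.561195, Gamma_pqq = -7.686220, Gamma_qpp = -0.007159, Gamma_qpq = 1.087186, Gamma_qqq = -2.204435
  tau = 0.250000: gamma = (0.593750, 0.500000), gamma' = (0.250000, 0.000000); Gamma_ppp = -0.893844, Gamma_ppq = 2.609955, Gamma_pqq = -8.224109, Gamma_qpp = 0.006176, Gamma_qpq = 1.069757, Gamma_qqq = -2.262872
  tau = 0.375000: gamma = (0.617188, 0.500000), gamma' = (0.125000, 0.000000); Gamma_ppp = -0.889373, Gamma_ppq = 2.633697, Gamma_pqq = -8.552142, Gamma_qpp = 0.014004, Gamma_qpq = 1.056679, Gamma_qqq = -2.291674
  tau = 0.500000: gamma = (0.625000, 0.500000), gamma' = (0.000000, 0.000000); Gamma_ppp = -0.887822, Gamma_ppq = 2.640768, Gamma_pqq = -8.662593, Gamma_qpp = 0.016587, Gamma_qpq = 1.051942, Gamma_qqq = -2.300306
  tau = 0.625000: gamma = (0.617188, 0.500000), gamma' = (-0.125000, 0.000000); Gamma_ppp = -0.889373, Gamma_ppq = 2.633697, Gamma_pqq = -8.552142, Gamma_qpp = 0.014004, Gamma_qpq = 1.056679, Gamma_qqq = -2.291674
  tau = 0.750000: gamma = (0.593750, 0.500000), gamma' = (-0.250000, 0.000000); Gamma_ppp = -0.893844, Gamma_ppq = 2.609955, Gamma_pqq = -8.224109, Gamma_qpp = 0.006176, Gamma_qpq = 1.069757, Gamma_qqq = -2.262872
  tau = 0.875000: gamma = (0.554688, 0.500000), gamma' = (-0.375000, 0.000000); Gamma_ppp = -0.900834, Gamma_ppq = 2.561195, Gamma_pqq = -7.686220, Gamma_qpp = -0.007159, Gamma_qpq = 1.087186, Gamma_qqq = -2.204435
  tau = 1.000000: gamma = (0.500000, 0.500000), gamma' = (-0.500000, 0.000000); Gamma_ppp = -0.910005, Gamma_ppq = 2.470534, Gamma_pqq = -6.943810, Gamma_qpp = -0.026496, Gamma_qpq = 1.100046, Gamma_qqq = -2.097762
step 0: V^p = 1.0000, V^q = -2.0000
step 1: k1 = (2.925537, 1.113294), k2 = (2.248587, 0.762321), k3 = (2.262138, 0.779980), k4 = (1.527581, 0.480312); V <- V + (h/6)(k1 + 2k2 + 2k3 + k4): V^p = 1.5614, V^q = -1.8051
step 2: k1 = (1.526712, 0.480337), k2 = (0.769290, 0.227425), k3 = (0.769172, 0.231767), k4 = (0.000000, 0.000000); V <- V + (h/6)(k1 + 2k2 + 2k3 + k4): V^p = 1.7533, V^q = -1.7468
step 3: k1 = (0.000000, 0.000000), k2 = (-0.769978, -0.227656), k3 = (-0.768647, -0.231583), k4 = (-1.526384, -0.480234); V <- V + (h/6)(k1 + 2k2 + 2k3 + k4): V^p = 1.5614, V^q = -1.8051
step 4: k1 = (-1.526712, -0.480337), k2 = (-2.254355, -0.764078), k3 = (-2.257694, -0.778294), k4 = (-2.923745, -1.113061); V <- V + (h/6)(k1 + 2k2 + 2k3 + k4): V^p = 1.0000, V^q = -2.0000

Answer: V^p = 1.0000, V^q = -2.0000


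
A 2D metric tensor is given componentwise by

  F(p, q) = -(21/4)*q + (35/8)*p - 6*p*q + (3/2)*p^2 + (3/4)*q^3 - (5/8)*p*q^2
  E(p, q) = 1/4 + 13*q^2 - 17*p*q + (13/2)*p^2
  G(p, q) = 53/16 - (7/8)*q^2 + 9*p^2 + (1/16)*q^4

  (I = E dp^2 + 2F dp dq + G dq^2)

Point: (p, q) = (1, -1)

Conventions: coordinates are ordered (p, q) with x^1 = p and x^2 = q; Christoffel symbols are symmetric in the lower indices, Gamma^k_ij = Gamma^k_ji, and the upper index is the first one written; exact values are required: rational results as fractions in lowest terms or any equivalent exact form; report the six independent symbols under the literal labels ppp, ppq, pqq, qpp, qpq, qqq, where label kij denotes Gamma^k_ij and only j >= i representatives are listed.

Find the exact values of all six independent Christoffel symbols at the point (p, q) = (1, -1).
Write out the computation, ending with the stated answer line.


E = 147/4, F = 63/4, G = 23/2 at the point
E_p = 30, E_q = -43, F_p = 51/4, F_q = -31/4, G_p = 18, G_q = 3/2
EG - F^2 = 2793/16;  g^inv = (16/2793) * [[23/2, -63/4], [-63/4, 147/4]]
first-kind symbols [ij,l] = (1/2)(d_i g_jl + d_j g_il - d_l g_ij): [pp,p] = E_p/2 = 15, [pp,q] = F_p - E_q/2 = 137/4, [pq,p] = E_q/2 = -43/2, [pq,q] = G_p/2 = 9, [qq,p] = F_q - G_p/2 = -67/4, [qq,q] = G_q/2 = 3/4
Gamma^p_ij = (G*[ij,p] - F*[ij,q])/(EG - F^2), Gamma^q_ij = (E*[ij,q] - F*[ij,p])/(EG - F^2)

Answer: Gamma_ppp = -103/49, Gamma_ppq = -6224/2793, Gamma_pqq = -3271/2793, Gamma_qpp = 41/7, Gamma_qpq = 510/133, Gamma_qqq = 222/133


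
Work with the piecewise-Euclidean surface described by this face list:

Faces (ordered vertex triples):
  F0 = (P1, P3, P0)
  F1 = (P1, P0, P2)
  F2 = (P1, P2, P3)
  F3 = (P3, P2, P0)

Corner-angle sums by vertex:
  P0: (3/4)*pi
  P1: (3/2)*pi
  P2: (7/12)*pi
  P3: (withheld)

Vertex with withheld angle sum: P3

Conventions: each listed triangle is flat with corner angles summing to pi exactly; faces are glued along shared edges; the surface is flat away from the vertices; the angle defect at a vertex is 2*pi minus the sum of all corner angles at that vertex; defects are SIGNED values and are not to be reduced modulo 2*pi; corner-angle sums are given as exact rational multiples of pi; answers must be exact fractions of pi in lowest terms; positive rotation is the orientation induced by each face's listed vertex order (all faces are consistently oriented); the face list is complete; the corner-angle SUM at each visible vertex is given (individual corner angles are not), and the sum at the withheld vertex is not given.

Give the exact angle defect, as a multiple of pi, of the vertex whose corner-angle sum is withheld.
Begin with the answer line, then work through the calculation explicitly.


Answer: defect(P3) = (5/6)*pi

V = 4, E = 6, F = 4; chi = V - E + F = 2
Gauss-Bonnet: total defect = 2*pi*chi = 4*pi; visible defects sum to (19/6)*pi


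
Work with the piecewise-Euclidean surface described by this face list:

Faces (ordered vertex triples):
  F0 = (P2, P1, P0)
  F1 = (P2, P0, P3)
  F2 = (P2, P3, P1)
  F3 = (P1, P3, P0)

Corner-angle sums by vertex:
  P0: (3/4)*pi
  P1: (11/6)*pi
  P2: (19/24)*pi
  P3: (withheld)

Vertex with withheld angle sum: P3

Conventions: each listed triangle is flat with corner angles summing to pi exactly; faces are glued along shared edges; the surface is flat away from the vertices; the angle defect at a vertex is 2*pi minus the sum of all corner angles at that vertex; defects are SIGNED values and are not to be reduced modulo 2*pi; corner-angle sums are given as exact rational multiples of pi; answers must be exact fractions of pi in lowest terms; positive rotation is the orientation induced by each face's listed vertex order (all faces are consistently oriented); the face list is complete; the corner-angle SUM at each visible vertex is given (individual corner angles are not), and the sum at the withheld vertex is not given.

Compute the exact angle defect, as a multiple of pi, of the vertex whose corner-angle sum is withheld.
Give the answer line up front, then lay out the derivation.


Answer: defect(P3) = (11/8)*pi

V = 4, E = 6, F = 4; chi = V - E + F = 2
Gauss-Bonnet: total defect = 2*pi*chi = 4*pi; visible defects sum to (21/8)*pi


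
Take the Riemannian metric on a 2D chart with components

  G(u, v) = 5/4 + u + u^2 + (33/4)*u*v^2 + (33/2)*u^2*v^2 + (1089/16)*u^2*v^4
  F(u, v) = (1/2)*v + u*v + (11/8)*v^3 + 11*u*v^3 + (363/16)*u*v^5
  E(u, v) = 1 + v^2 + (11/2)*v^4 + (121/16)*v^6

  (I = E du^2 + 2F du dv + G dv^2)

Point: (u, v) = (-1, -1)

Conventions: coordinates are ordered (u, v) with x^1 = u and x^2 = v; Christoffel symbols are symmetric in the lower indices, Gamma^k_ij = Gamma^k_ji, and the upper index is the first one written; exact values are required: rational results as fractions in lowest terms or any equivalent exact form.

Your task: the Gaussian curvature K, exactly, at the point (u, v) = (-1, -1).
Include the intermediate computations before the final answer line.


E = 241/16, F = 525/16, G = 1241/16, EG - F^2 = 733/8 at the point
E_u = 0, E_v = -555/8, F_u = -555/16, F_v = -2285/16, G_u = -1295/8, G_v = -1155/4
E_vv = 2359/8, F_uv = 2359/16, G_uu = 1369/8
Apply the Brioschi formula K = (det M1 - det M2)/(EG - F^2)^2 over the derivative matrices of E, F, G.
M1 = [[-E_vv/2 + F_uv - G_uu/2, E_u/2, F_u - E_v/2], [F_v - G_u/2, E, F], [G_v/2, F, G]] = [[-1369/16, 0, 0], [-495/8, 241/16, 525/16], [-1155/8, 525/16, 1241/16]]; det M1 = -1003477/128
M2 = [[0, E_v/2, G_u/2], [E_v/2, E, F], [G_u/2, F, G]] = [[0, -555/16, -1295/16], [-555/16, 241/16, 525/16], [-1295/16, 525/16, 1241/16]]; det M2 = -992525/128
det M1 - det M2 = -1369/16; K = -1369/16 / (733/8)^2 = -5476/537289

Answer: K = -5476/537289


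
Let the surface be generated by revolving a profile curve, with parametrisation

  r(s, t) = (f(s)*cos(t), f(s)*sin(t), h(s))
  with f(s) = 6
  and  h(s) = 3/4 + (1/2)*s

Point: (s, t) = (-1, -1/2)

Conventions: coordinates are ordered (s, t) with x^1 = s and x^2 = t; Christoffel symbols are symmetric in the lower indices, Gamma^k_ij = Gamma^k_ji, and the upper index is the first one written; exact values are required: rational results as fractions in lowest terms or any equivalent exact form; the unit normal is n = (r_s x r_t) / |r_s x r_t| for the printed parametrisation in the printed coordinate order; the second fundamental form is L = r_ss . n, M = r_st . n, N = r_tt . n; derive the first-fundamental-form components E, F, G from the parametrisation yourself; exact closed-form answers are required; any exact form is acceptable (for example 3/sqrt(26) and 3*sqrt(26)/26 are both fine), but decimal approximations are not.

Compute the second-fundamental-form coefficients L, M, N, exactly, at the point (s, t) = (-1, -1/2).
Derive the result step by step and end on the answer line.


f = 6, f' = 0, f'' = 0, h' = 1/2, h'' = 0
E = 1/4, F = 0, G = 36; answer radicand W^2 = 1/4
unnormalised second-form numerators: l = 0, m = 0, n = 3; L = l/sqrt(1/4), and similarly M = m/sqrt(W^2), N = n/sqrt(W^2)

Answer: L = 0, M = 0, N = 6


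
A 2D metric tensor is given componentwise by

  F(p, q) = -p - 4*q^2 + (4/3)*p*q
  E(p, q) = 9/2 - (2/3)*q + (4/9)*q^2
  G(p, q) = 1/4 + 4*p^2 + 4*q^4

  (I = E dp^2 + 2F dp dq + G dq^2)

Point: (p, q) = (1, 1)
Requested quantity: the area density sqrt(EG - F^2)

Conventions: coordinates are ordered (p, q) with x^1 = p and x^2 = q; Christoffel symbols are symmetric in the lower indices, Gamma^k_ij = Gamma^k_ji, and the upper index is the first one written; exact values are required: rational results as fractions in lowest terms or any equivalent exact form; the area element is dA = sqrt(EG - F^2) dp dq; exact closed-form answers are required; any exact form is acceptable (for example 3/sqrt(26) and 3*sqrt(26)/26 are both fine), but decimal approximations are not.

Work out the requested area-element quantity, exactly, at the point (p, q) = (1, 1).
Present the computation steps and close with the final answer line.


E = 77/18, F = -11/3, G = 33/4; EG - F^2 = 1573/72

Answer: sqrt(EG - F^2) = 11*sqrt(26)/12


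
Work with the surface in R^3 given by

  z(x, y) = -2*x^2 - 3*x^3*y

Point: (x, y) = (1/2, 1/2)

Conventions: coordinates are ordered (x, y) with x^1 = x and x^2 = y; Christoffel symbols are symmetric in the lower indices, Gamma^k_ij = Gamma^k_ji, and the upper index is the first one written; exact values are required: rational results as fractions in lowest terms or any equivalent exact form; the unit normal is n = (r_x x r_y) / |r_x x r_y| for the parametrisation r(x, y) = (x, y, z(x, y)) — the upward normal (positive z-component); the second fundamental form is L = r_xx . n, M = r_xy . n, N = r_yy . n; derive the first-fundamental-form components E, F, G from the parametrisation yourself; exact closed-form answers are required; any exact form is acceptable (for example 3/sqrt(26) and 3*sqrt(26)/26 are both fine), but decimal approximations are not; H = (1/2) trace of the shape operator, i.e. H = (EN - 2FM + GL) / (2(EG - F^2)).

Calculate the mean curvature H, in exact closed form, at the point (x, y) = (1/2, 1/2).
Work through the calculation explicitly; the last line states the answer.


z_x = -25/8, z_y = -3/8, z_xx = -17/2, z_xy = -9/4, z_yy = 0
E = 689/64, F = 75/64, G = 73/64; answer radicand W^2 = 349/32
unnormalised second-form numerators: l = -17/2, m = -9/4, n = 0; L = l/sqrt(349/32), and similarly M = m/sqrt(W^2), N = n/sqrt(W^2)
H = (E*n - 2*F*m + G*l) / (2*(EG - F^2)*sqrt(W^2)); E*n - 2*F*m + G*l = -283/64, EG - F^2 = 349/32, so H = (-283/1396)/sqrt(349/32)

Answer: H = -283*sqrt(698)/121801


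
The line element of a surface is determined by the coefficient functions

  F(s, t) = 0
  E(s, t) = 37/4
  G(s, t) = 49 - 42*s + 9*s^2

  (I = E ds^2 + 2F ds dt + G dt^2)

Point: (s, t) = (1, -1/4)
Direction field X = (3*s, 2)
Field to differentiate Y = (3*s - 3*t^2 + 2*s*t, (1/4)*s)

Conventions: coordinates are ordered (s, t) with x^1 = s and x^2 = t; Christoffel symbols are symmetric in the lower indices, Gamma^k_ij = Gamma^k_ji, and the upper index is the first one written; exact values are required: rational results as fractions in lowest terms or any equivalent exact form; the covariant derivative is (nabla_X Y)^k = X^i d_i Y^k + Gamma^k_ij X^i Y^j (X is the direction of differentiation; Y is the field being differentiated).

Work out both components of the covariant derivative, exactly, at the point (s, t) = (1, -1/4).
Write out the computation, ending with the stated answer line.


E = 37/4, F = 0, G = 16 at the point
E_s = 0, E_t = 0, F_s = 0, F_t = 0, G_s = -24, G_t = 0
EG - F^2 = 148;  g^inv = (1/148) * [[16, 0], [0, 37/4]]
first-kind symbols [ij,l] = (1/2)(d_i g_jl + d_j g_il - d_l g_ij): [ss,s] = E_s/2 = 0, [ss,t] = F_s - E_t/2 = 0, [st,s] = E_t/2 = 0, [st,t] = G_s/2 = -12, [tt,s] = F_t - G_s/2 = 12, [tt,t] = G_t/2 = 0
Gamma^s_ij = (G*[ij,s] - F*[ij,t])/(EG - F^2), Gamma^t_ij = (E*[ij,t] - F*[ij,s])/(EG - F^2)
Gamma_sss = 0, Gamma_sst = 0, Gamma_stt = 48/37, Gamma_tss = 0, Gamma_tst = -3/4, Gamma_ttt = 0
X = (3, 2), Y = (37/16, 1/4) at the point

Answer: (nabla_X Y)^s = 1121/74, (nabla_X Y)^t = -105/32


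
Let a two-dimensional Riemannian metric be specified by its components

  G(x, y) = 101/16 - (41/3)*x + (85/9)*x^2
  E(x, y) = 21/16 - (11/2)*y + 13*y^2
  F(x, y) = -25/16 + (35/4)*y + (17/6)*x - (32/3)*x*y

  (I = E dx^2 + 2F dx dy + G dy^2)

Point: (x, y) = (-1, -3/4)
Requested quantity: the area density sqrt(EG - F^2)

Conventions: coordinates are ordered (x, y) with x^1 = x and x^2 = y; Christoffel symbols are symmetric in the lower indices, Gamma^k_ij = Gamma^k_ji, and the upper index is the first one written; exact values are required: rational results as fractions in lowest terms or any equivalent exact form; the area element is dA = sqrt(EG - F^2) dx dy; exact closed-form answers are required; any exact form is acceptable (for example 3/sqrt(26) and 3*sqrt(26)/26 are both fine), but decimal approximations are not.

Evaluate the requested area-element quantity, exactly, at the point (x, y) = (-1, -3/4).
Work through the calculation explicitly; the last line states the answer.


E = 51/4, F = -455/24, G = 4237/144; EG - F^2 = 4531/288

Answer: sqrt(EG - F^2) = sqrt(9062)/24


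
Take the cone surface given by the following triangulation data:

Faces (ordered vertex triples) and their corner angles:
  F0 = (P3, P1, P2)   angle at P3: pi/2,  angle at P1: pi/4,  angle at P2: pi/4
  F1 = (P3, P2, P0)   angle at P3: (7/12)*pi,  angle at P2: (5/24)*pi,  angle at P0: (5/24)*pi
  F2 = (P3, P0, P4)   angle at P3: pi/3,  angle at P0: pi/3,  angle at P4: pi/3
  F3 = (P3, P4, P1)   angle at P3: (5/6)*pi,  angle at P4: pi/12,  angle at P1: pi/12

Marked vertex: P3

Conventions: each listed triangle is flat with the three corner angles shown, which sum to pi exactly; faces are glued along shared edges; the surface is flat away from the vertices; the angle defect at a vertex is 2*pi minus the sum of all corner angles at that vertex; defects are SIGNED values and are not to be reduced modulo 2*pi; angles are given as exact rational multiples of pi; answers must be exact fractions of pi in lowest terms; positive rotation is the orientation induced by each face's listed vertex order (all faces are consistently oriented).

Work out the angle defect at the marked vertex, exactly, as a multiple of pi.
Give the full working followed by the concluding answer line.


Sum of corner angles at P3: (9/4)*pi
defect = 2*pi - (9/4)*pi

Answer: defect(P3) = -pi/4


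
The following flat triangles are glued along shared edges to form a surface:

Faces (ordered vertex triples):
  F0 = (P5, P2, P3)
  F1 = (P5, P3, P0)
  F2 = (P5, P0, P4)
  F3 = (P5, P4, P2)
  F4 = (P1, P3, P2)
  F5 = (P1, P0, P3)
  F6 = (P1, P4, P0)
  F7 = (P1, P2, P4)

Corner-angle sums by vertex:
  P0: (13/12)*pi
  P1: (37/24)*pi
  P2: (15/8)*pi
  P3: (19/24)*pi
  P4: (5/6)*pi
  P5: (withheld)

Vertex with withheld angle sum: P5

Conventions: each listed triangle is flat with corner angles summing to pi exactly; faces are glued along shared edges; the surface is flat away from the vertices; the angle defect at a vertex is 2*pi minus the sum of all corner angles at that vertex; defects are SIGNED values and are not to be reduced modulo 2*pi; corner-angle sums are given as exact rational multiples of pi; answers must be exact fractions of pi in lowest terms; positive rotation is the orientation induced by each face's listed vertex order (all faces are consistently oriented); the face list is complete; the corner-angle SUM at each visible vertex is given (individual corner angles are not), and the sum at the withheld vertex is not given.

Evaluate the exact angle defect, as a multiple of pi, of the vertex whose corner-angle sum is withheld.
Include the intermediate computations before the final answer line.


V = 6, E = 12, F = 8; chi = V - E + F = 2
Gauss-Bonnet: total defect = 2*pi*chi = 4*pi; visible defects sum to (31/8)*pi

Answer: defect(P5) = pi/8


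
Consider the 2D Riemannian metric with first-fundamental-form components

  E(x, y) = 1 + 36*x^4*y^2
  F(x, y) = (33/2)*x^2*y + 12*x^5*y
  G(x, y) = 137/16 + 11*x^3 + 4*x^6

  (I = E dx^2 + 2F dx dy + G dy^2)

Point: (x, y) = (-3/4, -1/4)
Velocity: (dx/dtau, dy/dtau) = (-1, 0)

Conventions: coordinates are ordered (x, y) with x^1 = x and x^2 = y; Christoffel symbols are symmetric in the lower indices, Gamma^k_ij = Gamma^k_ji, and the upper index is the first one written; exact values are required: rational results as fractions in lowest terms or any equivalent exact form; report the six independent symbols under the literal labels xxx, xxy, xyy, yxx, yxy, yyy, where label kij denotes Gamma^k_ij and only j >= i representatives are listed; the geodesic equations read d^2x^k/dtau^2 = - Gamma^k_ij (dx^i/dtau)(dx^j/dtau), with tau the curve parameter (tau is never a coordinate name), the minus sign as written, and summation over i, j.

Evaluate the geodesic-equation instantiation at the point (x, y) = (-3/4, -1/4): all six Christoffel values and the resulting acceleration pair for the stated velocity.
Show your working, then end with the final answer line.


E = 1753/1024, F = -1647/1024, G = 4745/1024 at the point
E_x = -243/64, E_y = -729/128, F_x = 369/256, F_y = 1647/256, G_x = 1647/128, G_y = 0
EG - F^2 = 2737/512;  g^inv = (512/2737) * [[4745/1024, 1647/1024], [1647/1024, 1753/1024]]
first-kind symbols [ij,l] = (1/2)(d_i g_jl + d_j g_il - d_l g_ij): [xx,x] = E_x/2 = -243/128, [xx,y] = F_x - E_y/2 = 549/128, [xy,x] = E_y/2 = -729/256, [xy,y] = G_x/2 = 1647/256, [yy,x] = F_y - G_x/2 = 0, [yy,y] = G_y/2 = 0
Gamma^x_ij = (G*[ij,x] - F*[ij,y])/(EG - F^2), Gamma^y_ij = (E*[ij,y] - F*[ij,x])/(EG - F^2)
Gamma_xxx = -972/2737, Gamma_xxy = -1458/2737, Gamma_xyy = 0, Gamma_yxx = 2196/2737, Gamma_yxy = 3294/2737, Gamma_yyy = 0
d^2x/dtau^2 = -(Gamma_xxx*(-1)^2 + 2*Gamma_xxy*(-1)*(0) + Gamma_xyy*(0)^2) = 972/2737
d^2y/dtau^2 = -(Gamma_yxx*(-1)^2 + 2*Gamma_yxy*(-1)*(0) + Gamma_yyy*(0)^2) = -2196/2737

Answer: Gamma_xxx = -972/2737, Gamma_xxy = -1458/2737, Gamma_xyy = 0, Gamma_yxx = 2196/2737, Gamma_yxy = 3294/2737, Gamma_yyy = 0; accelerations (d^2x/dtau^2, d^2y/dtau^2) = (972/2737, -2196/2737)


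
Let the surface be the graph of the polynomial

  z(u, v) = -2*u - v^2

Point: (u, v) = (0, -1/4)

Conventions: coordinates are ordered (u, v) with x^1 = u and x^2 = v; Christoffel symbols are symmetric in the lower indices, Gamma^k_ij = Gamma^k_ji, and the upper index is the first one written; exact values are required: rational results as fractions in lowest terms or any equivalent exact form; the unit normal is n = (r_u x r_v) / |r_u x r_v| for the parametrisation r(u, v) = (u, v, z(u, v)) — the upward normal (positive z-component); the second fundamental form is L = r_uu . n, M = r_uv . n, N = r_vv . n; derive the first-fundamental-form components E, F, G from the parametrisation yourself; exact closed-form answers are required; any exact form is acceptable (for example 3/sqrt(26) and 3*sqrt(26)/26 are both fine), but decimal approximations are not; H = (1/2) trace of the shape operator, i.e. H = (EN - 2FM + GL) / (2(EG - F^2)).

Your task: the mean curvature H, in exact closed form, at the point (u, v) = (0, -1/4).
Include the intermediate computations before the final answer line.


z_u = -2, z_v = 1/2, z_uu = 0, z_uv = 0, z_vv = -2
E = 5, F = -1, G = 5/4; answer radicand W^2 = 21/4
unnormalised second-form numerators: l = 0, m = 0, n = -2; L = l/sqrt(21/4), and similarly M = m/sqrt(W^2), N = n/sqrt(W^2)
H = (E*n - 2*F*m + G*l) / (2*(EG - F^2)*sqrt(W^2)); E*n - 2*F*m + G*l = -10, EG - F^2 = 21/4, so H = (-20/21)/sqrt(21/4)

Answer: H = -40*sqrt(21)/441


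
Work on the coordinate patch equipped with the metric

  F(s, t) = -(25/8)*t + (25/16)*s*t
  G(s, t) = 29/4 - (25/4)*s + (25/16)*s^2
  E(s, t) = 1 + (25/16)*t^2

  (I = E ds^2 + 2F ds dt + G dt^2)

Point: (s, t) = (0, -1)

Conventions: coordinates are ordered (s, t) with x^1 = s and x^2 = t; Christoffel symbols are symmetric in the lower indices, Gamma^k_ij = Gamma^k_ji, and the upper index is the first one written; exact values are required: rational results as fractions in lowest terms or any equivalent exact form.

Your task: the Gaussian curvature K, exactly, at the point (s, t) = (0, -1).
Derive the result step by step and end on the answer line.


E = 41/16, F = 25/8, G = 29/4, EG - F^2 = 141/16 at the point
E_s = 0, E_t = -25/8, F_s = -25/16, F_t = -25/8, G_s = -25/4, G_t = 0
E_tt = 25/8, F_st = 25/16, G_ss = 25/8
Evaluate Brioschi's two determinant matrices M1, M2 and divide by (EG - F^2)^2.
M1 = [[-E_tt/2 + F_st - G_ss/2, E_s/2, F_s - E_t/2], [F_t - G_s/2, E, F], [G_t/2, F, G]] = [[-25/16, 0, 0], [0, 41/16, 25/8], [0, 25/8, 29/4]]; det M1 = -3525/256
M2 = [[0, E_t/2, G_s/2], [E_t/2, E, F], [G_s/2, F, G]] = [[0, -25/16, -25/8], [-25/16, 41/16, 25/8], [-25/8, 25/8, 29/4]]; det M2 = -3125/256
det M1 - det M2 = -25/16; K = -25/16 / (141/16)^2 = -400/19881

Answer: K = -400/19881


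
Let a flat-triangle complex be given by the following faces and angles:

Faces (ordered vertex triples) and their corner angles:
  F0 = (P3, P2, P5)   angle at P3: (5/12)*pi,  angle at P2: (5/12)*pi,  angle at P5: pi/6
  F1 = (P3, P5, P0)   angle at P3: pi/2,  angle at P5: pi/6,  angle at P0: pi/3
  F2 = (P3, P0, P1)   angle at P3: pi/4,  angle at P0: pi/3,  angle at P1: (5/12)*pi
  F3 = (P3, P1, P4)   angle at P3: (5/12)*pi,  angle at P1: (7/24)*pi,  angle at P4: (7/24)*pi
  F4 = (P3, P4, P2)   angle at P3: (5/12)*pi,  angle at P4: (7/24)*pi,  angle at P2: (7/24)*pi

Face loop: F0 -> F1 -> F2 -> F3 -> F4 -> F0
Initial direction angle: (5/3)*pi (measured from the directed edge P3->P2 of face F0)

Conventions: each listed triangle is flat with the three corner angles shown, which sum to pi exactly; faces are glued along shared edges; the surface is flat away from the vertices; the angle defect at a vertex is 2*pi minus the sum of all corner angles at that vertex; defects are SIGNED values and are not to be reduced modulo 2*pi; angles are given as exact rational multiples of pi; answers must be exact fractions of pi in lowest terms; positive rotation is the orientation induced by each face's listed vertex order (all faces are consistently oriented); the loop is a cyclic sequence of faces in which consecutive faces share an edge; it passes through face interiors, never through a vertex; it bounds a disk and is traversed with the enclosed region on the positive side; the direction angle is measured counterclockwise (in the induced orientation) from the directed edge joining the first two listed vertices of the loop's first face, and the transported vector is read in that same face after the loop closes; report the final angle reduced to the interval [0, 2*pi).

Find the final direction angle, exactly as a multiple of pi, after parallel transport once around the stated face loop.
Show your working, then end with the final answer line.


enclosed vertex P3: corner angles sum to 2*pi, defect = 2*pi - 2*pi = 0
adding the enclosed defects to the starting angle (mod 2*pi, induced orientation) gives the holonomy
final angle = (5/3)*pi + 0 = (5/3)*pi (mod 2*pi)

Answer: final direction angle = (5/3)*pi


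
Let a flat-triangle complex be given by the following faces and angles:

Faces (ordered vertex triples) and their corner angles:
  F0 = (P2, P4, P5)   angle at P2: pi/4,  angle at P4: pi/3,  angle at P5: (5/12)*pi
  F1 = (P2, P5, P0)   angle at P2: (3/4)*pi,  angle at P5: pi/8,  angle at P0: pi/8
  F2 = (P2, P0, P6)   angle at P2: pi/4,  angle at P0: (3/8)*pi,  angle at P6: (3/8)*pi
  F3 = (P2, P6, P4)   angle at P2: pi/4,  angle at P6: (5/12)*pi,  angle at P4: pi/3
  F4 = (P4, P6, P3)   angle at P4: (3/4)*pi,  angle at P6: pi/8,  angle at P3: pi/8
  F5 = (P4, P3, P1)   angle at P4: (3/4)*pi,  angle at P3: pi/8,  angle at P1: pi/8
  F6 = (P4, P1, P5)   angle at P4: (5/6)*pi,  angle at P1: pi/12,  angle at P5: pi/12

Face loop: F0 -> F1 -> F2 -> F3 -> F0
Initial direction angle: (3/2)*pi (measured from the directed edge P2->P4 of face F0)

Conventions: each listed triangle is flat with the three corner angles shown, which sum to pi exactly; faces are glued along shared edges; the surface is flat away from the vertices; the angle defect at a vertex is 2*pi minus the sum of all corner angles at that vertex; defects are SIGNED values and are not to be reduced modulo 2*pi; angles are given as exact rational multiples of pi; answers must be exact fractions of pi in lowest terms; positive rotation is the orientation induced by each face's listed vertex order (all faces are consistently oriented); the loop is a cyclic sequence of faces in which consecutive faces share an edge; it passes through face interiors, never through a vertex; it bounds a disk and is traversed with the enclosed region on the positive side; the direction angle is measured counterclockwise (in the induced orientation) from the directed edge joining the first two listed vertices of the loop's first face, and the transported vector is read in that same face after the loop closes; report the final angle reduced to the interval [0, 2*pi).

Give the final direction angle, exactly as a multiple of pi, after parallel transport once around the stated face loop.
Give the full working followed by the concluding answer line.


enclosed vertex P2: corner angles sum to (3/2)*pi, defect = 2*pi - (3/2)*pi = pi/2
final direction = starting direction + enclosed defect total, reduced mod 2*pi (induced orientation)
final angle = (3/2)*pi + pi/2 = 0 (mod 2*pi)

Answer: final direction angle = 0


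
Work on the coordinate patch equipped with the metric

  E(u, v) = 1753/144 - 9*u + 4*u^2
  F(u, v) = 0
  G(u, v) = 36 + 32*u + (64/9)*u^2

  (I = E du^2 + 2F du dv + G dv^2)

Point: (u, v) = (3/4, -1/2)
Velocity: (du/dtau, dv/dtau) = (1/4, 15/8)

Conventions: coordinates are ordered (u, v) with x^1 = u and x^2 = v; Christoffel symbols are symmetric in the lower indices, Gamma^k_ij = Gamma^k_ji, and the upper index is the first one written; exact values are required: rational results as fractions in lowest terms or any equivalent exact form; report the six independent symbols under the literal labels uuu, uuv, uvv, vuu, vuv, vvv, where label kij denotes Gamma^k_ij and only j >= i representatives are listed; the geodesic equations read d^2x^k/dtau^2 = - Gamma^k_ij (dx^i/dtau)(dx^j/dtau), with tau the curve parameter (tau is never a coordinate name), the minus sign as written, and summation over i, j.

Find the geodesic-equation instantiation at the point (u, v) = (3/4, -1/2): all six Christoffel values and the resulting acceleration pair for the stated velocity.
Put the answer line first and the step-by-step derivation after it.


Answer: Gamma_uuu = -216/1105, Gamma_uuv = 0, Gamma_uvv = -3072/1105, Gamma_vuu = 0, Gamma_vuv = 1/3, Gamma_vvv = 0; accelerations (d^2u/dtau^2, d^2v/dtau^2) = (21627/2210, -5/16)

E = 1105/144, F = 0, G = 64 at the point
E_u = -3, E_v = 0, F_u = 0, F_v = 0, G_u = 128/3, G_v = 0
EG - F^2 = 4420/9;  g^inv = (9/4420) * [[64, 0], [0, 1105/144]]
first-kind symbols [ij,l] = (1/2)(d_i g_jl + d_j g_il - d_l g_ij): [uu,u] = E_u/2 = -3/2, [uu,v] = F_u - E_v/2 = 0, [uv,u] = E_v/2 = 0, [uv,v] = G_u/2 = 64/3, [vv,u] = F_v - G_u/2 = -64/3, [vv,v] = G_v/2 = 0
Gamma^u_ij = (G*[ij,u] - F*[ij,v])/(EG - F^2), Gamma^v_ij = (E*[ij,v] - F*[ij,u])/(EG - F^2)
Gamma_uuu = -216/1105, Gamma_uuv = 0, Gamma_uvv = -3072/1105, Gamma_vuu = 0, Gamma_vuv = 1/3, Gamma_vvv = 0
d^2u/dtau^2 = -(Gamma_uuu*(1/4)^2 + 2*Gamma_uuv*(1/4)*(15/8) + Gamma_uvv*(15/8)^2) = 21627/2210
d^2v/dtau^2 = -(Gamma_vuu*(1/4)^2 + 2*Gamma_vuv*(1/4)*(15/8) + Gamma_vvv*(15/8)^2) = -5/16


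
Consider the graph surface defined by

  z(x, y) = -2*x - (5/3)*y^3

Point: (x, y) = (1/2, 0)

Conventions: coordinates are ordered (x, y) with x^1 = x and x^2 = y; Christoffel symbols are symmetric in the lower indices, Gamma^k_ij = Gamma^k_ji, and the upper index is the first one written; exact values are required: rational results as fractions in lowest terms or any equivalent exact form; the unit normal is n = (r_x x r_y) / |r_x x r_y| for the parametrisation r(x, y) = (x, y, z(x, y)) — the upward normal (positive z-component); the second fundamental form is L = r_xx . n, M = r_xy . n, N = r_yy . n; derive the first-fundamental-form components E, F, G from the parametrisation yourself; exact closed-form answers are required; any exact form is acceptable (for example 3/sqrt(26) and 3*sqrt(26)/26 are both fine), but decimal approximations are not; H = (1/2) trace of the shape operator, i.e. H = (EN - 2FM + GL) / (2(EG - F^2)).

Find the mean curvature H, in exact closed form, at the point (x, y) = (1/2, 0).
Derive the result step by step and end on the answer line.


z_x = -2, z_y = 0, z_xx = 0, z_xy = 0, z_yy = 0
E = 5, F = 0, G = 1; answer radicand W^2 = 5
unnormalised second-form numerators: l = 0, m = 0, n = 0; L = l/sqrt(5), and similarly M = m/sqrt(W^2), N = n/sqrt(W^2)
H = (E*n - 2*F*m + G*l) / (2*(EG - F^2)*sqrt(W^2)); E*n - 2*F*m + G*l = 0, EG - F^2 = 5, so H = (0)/sqrt(5)

Answer: H = 0


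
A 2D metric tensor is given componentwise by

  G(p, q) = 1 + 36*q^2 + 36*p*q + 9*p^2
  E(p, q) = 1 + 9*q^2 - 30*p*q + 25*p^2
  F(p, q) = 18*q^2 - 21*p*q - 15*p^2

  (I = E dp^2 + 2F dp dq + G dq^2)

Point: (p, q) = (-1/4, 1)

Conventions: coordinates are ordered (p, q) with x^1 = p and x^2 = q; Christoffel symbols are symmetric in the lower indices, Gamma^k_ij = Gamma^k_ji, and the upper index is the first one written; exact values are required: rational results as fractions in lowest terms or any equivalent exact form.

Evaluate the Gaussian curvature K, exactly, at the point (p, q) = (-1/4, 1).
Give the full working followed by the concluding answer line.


E = 305/16, F = 357/16, G = 457/16, EG - F^2 = 373/8 at the point
E_p = -85/2, E_q = 51/2, F_p = -27/2, F_q = 165/4, G_p = 63/2, G_q = 63
E_qq = 18, F_pq = -21, G_pp = 18
Using the Brioschi determinant formula for K from the metric derivatives:
M1 = [[-E_qq/2 + F_pq - G_pp/2, E_p/2, F_p - E_q/2], [F_q - G_p/2, E, F], [G_q/2, F, G]] = [[-39, -85/4, -105/4], [51/2, 305/16, 357/16], [63/2, 357/16, 457/16]]; det M1 = -3597/8
M2 = [[0, E_q/2, G_p/2], [E_q/2, E, F], [G_p/2, F, G]] = [[0, 51/4, 63/4], [51/4, 305/16, 357/16], [63/4, 357/16, 457/16]]; det M2 = -3285/8
det M1 - det M2 = -39; K = -39 / (373/8)^2 = -2496/139129

Answer: K = -2496/139129


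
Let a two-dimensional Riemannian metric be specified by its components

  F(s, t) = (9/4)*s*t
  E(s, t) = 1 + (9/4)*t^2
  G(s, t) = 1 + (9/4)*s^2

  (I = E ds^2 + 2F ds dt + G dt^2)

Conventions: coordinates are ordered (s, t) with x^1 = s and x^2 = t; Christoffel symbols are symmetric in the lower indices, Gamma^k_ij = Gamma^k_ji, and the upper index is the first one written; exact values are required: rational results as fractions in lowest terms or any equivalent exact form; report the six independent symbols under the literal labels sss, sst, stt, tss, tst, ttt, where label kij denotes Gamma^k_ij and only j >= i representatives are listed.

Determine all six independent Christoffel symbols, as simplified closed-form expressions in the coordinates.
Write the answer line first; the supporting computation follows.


Answer: Gamma_sss = 0, Gamma_sst = 9*t/(9*s^2 + 9*t^2 + 4), Gamma_stt = 0, Gamma_tss = 0, Gamma_tst = 9*s/(9*s^2 + 9*t^2 + 4), Gamma_ttt = 0

E = 1 + (9/4)*t^2; F = (9/4)*s*t; G = 1 + (9/4)*s^2
Gamma^k_ij = (1/2) g^{kl} (d_i g_jl + d_j g_il - d_l g_ij), with g^inv = (1/(EG-F^2)) [[G, -F], [-F, E]]
first partials: E_s = 0, E_t = (9/2)*t, F_s = (9/4)*t, F_t = (9/4)*s, G_s = (9/2)*s, G_t = 0
D = EG - F^2 = 1 + (9/4)*t^2 + (9/4)*s^2
expanded: Gamma^s_ss = (G E_s - 2F F_s + F E_t)/(2D), Gamma^s_st = (G E_t - F G_s)/(2D), Gamma^s_tt = (2G F_t - G G_s - F G_t)/(2D), Gamma^t_ss = (2E F_s - E E_t - F E_s)/(2D), Gamma^t_st = (E G_s - F E_t)/(2D), Gamma^t_tt = (E G_t - 2F F_t + F G_s)/(2D); substitute and cancel common factors


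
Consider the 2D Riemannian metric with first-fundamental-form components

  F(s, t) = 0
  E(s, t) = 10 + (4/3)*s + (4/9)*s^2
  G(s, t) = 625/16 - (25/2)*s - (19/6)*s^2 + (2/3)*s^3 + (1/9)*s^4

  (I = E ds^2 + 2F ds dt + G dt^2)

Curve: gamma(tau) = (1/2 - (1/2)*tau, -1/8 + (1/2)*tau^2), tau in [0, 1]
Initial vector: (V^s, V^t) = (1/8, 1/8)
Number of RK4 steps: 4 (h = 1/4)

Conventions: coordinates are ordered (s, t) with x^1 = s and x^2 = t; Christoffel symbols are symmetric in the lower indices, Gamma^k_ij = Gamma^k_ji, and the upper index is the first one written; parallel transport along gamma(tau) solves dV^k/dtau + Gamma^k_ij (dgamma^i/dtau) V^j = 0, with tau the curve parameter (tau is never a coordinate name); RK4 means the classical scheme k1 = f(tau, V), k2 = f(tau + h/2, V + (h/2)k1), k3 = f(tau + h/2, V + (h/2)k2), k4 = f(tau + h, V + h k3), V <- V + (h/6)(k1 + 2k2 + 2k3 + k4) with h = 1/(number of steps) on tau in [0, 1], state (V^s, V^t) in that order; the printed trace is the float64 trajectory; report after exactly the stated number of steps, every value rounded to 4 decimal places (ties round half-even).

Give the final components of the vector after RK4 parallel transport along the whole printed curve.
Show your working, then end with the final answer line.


gamma'(tau) = (-1/2, tau); f(tau, V)^k = -Gamma^k_ij(gamma(tau)) gamma'^i(tau) V^j; h = 1/4; intermediate values shown to 6 dp
curve data and Christoffel symbols at the stage parameters:
  tau = 0.000000: gamma = (0.500000, -0.125000), gamma' = (-0.500000, 0.000000); Gamma_sss = 0.082474, Gamma_sst = 0.000000, Gamma_stt = 0.701031, Gamma_tss = 0.000000, Gamma_tst = -0.235294, Gamma_ttt = 0.000000
  tau = 0.125000: gamma = (0.437500, -0.117188), gamma' = (-0.500000, 0.125000); Gamma_sss = 0.080716, Gamma_sst = 0.000000, Gamma_stt = 0.696018, Gamma_tss = 0.000000, Gamma_tst = -0.224689, Gamma_ttt = 0.000000
  tau = 0.250000: gamma = (0.375000, -0.093750), gamma' = (-0.500000, 0.250000); Gamma_sss = 0.078895, Gamma_sst = 0.000000, Gamma_stt = 0.689719, Gamma_tss = 0.000000, Gamma_tst = -0.214477, Gamma_ttt = 0.000000
  tau = 0.375000: gamma = (0.312500, -0.054688), gamma' = (-0.500000, 0.375000); Gamma_sss = 0.077012, Gamma_sst = 0.000000, Gamma_stt = 0.682132, Gamma_tss = 0.000000, Gamma_tst = -0.204631, Gamma_ttt = 0.000000
  tau = 0.500000: gamma = (0.250000, 0.000000), gamma' = (-0.500000, 0.500000); Gamma_sss = 0.075067, Gamma_sst = 0.000000, Gamma_stt = 0.673257, Gamma_tss = 0.000000, Gamma_tst = -0.195122, Gamma_ttt = 0.000000
  tau = 0.625000: gamma = (0.187500, 0.070312), gamma' = (-0.500000, 0.625000); Gamma_sss = 0.073059, Gamma_sst = 0.000000, Gamma_stt = 0.663099, Gamma_tss = 0.000000, Gamma_tst = -0.185926, Gamma_ttt = 0.000000
  tau = 0.750000: gamma = (0.125000, 0.156250), gamma' = (-0.500000, 0.750000); Gamma_sss = 0.070990, Gamma_sst = 0.000000, Gamma_stt = 0.651664, Gamma_tss = 0.000000, Gamma_tst = -0.177021, Gamma_ttt = 0.000000
  tau = 0.875000: gamma = (0.062500, 0.257812), gamma' = (-0.500000, 0.875000); Gamma_sss = 0.068859, Gamma_sst = 0.000000, Gamma_stt = 0.638960, Gamma_tss = 0.000000, Gamma_tst = -0.168386, Gamma_ttt = 0.000000
  tau = 1.000000: gamma = (0.000000, 0.375000), gamma' = (-0.500000, 1.000000); Gamma_sss = 0.066667, Gamma_sst = 0.000000, Gamma_stt = 0.625000, Gamma_tss = 0.000000, Gamma_tst = -0.160000, Gamma_ttt = 0.000000
step 0: V^s = 0.1250, V^t = 0.1250
step 1: k1 = (0.005155, -0.014706), k2 = (-0.005645, -0.010308), k3 = (-0.005747, -0.010407), k4 = (-0.016231, -0.006500); V <- V + (h/6)(k1 + 2k2 + 2k3 + k4): V^s = 0.1236, V^t = 0.1224
step 2: k1 = (-0.016228, -0.006498), k2 = (-0.026419, -0.003111), k3 = (-0.026576, -0.003252), k4 = (-0.036537, -0.000452); V <- V + (h/6)(k1 + 2k2 + 2k3 + k4): V^s = 0.1170, V^t = 0.1216
step 3: k1 = (-0.036534, -0.000448), k2 = (-0.046254, 0.001766), k3 = (-0.046413, 0.001599), k4 = (-0.055872, 0.003194); V <- V + (h/6)(k1 + 2k2 + 2k3 + k4): V^s = 0.1054, V^t = 0.1220
step 4: k1 = (-0.055869, 0.003199), k2 = (-0.065025, 0.004198), k3 = (-0.065134, 0.004019), k4 = (-0.073886, 0.004421); V <- V + (h/6)(k1 + 2k2 + 2k3 + k4): V^s = 0.0891, V^t = 0.1230

Answer: V^s = 0.0891, V^t = 0.1230
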